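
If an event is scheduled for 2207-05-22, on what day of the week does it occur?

Friday

January 1, 2207 is a Thursday.
Jan 1, 2207 → Feb 1, 2207: 31 days (January has 31).
Feb 1, 2207 → Mar 1, 2207: 28 days (February has 28).
Mar 1, 2207 → Apr 1, 2207: 31 days (March has 31).
Apr 1, 2207 → May 1, 2207: 30 days (April has 30).
May 1, 2207 → May 22, 2207: 21 days.
Total: 141 days.
141 mod 7 = 1, so Thursday + 1 = Friday.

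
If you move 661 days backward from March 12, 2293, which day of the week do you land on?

Thursday

First find the weekday of Mar 12, 2293. Doomsday rule: the anchor day for the 2200s is Friday. For year 93: 93÷12 = 7 r 9, and 9÷4 = 2, so 7+9+2 = 18.
Friday + 18 ≡ Tuesday — that's 2293's doomsday.
In March the doomsday date is Mar 14.
Mar 12 is 2 days before Mar 14; 2 mod 7 = 2, so Tuesday − 2 = Sunday.
661 mod 7 = 3, so 661 days before a Sunday is Sunday − 3 = Thursday.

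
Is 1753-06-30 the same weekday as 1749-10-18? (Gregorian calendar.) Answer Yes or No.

Yes

From Oct 18, 1749 to Jun 30, 1753 is 1351 days.
1351 mod 7 = 0, so they are the same weekday.
(Oct 18, 1749 is a Saturday; Jun 30, 1753 is a Saturday.)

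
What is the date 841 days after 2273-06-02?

September 21, 2275

+365 (one year) → Jun 2, 2274 (476 left).
+365 (one year) → Jun 2, 2275 (111 left).
Jun has 30 days: +29 → Jul 1, 2275 (82 left).
Jul has 31 days: +31 → Aug 1, 2275 (51 left).
Aug has 31 days: +31 → Sep 1, 2275 (20 left).
+20 → Sep 21, 2275.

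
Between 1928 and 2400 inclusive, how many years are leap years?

116

Multiples of 4 in [1928,2400]: 119.
Of those, multiples of 100: 5 (not leap unless ÷400).
Multiples of 400: 2.
Leap years = 119 − 5 + 2 = 116.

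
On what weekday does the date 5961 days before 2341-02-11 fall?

First find the weekday of Feb 11, 2341. Doomsday rule: the anchor day for the 2300s is Wednesday. For year 41: 41÷12 = 3 r 5, and 5÷4 = 1, so 3+5+1 = 9.
Wednesday + 9 ≡ Friday — that's 2341's doomsday.
In February the doomsday date is Feb 28 (2341 is not a leap year).
Feb 11 is 17 days before Feb 28; 17 mod 7 = 3, so Friday − 3 = Tuesday.
5961 mod 7 = 4, so 5961 days before a Tuesday is Tuesday − 4 = Friday.

Friday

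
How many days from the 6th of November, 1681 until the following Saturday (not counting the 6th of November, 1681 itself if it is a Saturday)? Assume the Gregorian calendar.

2

Nov 6, 1681 is a Thursday.
From Thursday to the next Saturday is 2 days.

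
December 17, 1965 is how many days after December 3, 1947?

Dec 3, 1947 → Dec 3, 1948: 366 days (Feb 29, 1948 is in that span).
Dec 3, 1948 → Dec 3, 1949: 365 days.
Dec 3, 1949 → Dec 3, 1950: 365 days.
Dec 3, 1950 → Dec 3, 1951: 365 days.
Dec 3, 1951 → Dec 3, 1952: 366 days (Feb 29, 1952 is in that span).
Dec 3, 1952 → Dec 3, 1953: 365 days.
Dec 3, 1953 → Dec 3, 1954: 365 days.
Dec 3, 1954 → Dec 3, 1955: 365 days.
Dec 3, 1955 → Dec 3, 1956: 366 days (Feb 29, 1956 is in that span).
Dec 3, 1956 → Dec 3, 1957: 365 days.
Dec 3, 1957 → Dec 3, 1958: 365 days.
Dec 3, 1958 → Dec 3, 1959: 365 days.
Dec 3, 1959 → Dec 3, 1960: 366 days (Feb 29, 1960 is in that span).
Dec 3, 1960 → Dec 3, 1961: 365 days.
Dec 3, 1961 → Dec 3, 1962: 365 days.
Dec 3, 1962 → Dec 3, 1963: 365 days.
Dec 3, 1963 → Dec 3, 1964: 366 days (Feb 29, 1964 is in that span).
Dec 3, 1964 → Jan 3, 1965: 31 days (December has 31).
Jan 3, 1965 → Feb 3, 1965: 31 days (January has 31).
Feb 3, 1965 → Mar 3, 1965: 28 days (February has 28).
Mar 3, 1965 → Apr 3, 1965: 31 days (March has 31).
Apr 3, 1965 → May 3, 1965: 30 days (April has 30).
May 3, 1965 → Jun 3, 1965: 31 days (May has 31).
Jun 3, 1965 → Jul 3, 1965: 30 days (June has 30).
Jul 3, 1965 → Aug 3, 1965: 31 days (July has 31).
Aug 3, 1965 → Sep 3, 1965: 31 days (August has 31).
Sep 3, 1965 → Oct 3, 1965: 30 days (September has 30).
Oct 3, 1965 → Nov 3, 1965: 31 days (October has 31).
Nov 3, 1965 → Dec 3, 1965: 30 days (November has 30).
Dec 3, 1965 → Dec 17, 1965: 14 days.
Total: 6589 days.

6589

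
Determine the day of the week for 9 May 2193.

Thursday

Doomsday rule: the anchor day for the 2100s is Sunday. For year 93: 93÷12 = 7 r 9, and 9÷4 = 2, so 7+9+2 = 18.
Sunday + 18 ≡ Thursday — that's 2193's doomsday.
In May the doomsday date is May 9.
May 9 is the doomsday itself: Thursday.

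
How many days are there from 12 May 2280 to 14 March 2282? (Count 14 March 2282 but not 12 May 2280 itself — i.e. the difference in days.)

May 12, 2280 → May 12, 2281: 365 days.
May 12, 2281 → Jun 12, 2281: 31 days (May has 31).
Jun 12, 2281 → Jul 12, 2281: 30 days (June has 30).
Jul 12, 2281 → Aug 12, 2281: 31 days (July has 31).
Aug 12, 2281 → Sep 12, 2281: 31 days (August has 31).
Sep 12, 2281 → Oct 12, 2281: 30 days (September has 30).
Oct 12, 2281 → Nov 12, 2281: 31 days (October has 31).
Nov 12, 2281 → Dec 12, 2281: 30 days (November has 30).
Dec 12, 2281 → Jan 12, 2282: 31 days (December has 31).
Jan 12, 2282 → Feb 12, 2282: 31 days (January has 31).
Feb 12, 2282 → Mar 12, 2282: 28 days (February has 28).
Mar 12, 2282 → Mar 14, 2282: 2 days.
Total: 671 days.

671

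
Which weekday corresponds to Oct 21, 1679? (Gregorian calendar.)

Doomsday rule: the anchor day for the 1600s is Tuesday. For year 79: 79÷12 = 6 r 7, and 7÷4 = 1, so 6+7+1 = 14.
Tuesday + 14 ≡ Tuesday — that's 1679's doomsday.
In October the doomsday date is Oct 10.
Oct 21 is 11 days after Oct 10; 11 mod 7 = 4, so Tuesday + 4 = Saturday.

Saturday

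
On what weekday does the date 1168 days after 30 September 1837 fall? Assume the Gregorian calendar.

Sep 30, 1837 is a Saturday.
1168 mod 7 = 6, so 1168 days after a Saturday is Saturday + 6 = Friday.

Friday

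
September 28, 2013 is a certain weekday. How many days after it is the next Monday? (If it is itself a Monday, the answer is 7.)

2

Sep 28, 2013 is a Saturday.
From Saturday to the next Monday is 2 days.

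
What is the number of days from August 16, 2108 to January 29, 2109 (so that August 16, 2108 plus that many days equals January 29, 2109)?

Aug 16, 2108 → Sep 16, 2108: 31 days (August has 31).
Sep 16, 2108 → Oct 16, 2108: 30 days (September has 30).
Oct 16, 2108 → Nov 16, 2108: 31 days (October has 31).
Nov 16, 2108 → Dec 16, 2108: 30 days (November has 30).
Dec 16, 2108 → Jan 16, 2109: 31 days (December has 31).
Jan 16, 2109 → Jan 29, 2109: 13 days.
Total: 166 days.

166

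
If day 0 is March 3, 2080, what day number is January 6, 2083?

1039

Mar 3, 2080 → Mar 3, 2081: 365 days.
Mar 3, 2081 → Mar 3, 2082: 365 days.
Mar 3, 2082 → Apr 3, 2082: 31 days (March has 31).
Apr 3, 2082 → May 3, 2082: 30 days (April has 30).
May 3, 2082 → Jun 3, 2082: 31 days (May has 31).
Jun 3, 2082 → Jul 3, 2082: 30 days (June has 30).
Jul 3, 2082 → Aug 3, 2082: 31 days (July has 31).
Aug 3, 2082 → Sep 3, 2082: 31 days (August has 31).
Sep 3, 2082 → Oct 3, 2082: 30 days (September has 30).
Oct 3, 2082 → Nov 3, 2082: 31 days (October has 31).
Nov 3, 2082 → Dec 3, 2082: 30 days (November has 30).
Dec 3, 2082 → Jan 3, 2083: 31 days (December has 31).
Jan 3, 2083 → Jan 6, 2083: 3 days.
Total: 1039 days.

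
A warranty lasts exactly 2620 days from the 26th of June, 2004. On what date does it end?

+365 (one year) → Jun 26, 2005 (2255 left).
+365 (one year) → Jun 26, 2006 (1890 left).
+365 (one year) → Jun 26, 2007 (1525 left).
+366 (one year; includes Feb 29, 2008) → Jun 26, 2008 (1159 left).
+365 (one year) → Jun 26, 2009 (794 left).
+365 (one year) → Jun 26, 2010 (429 left).
+365 (one year) → Jun 26, 2011 (64 left).
Jun has 30 days: +5 → Jul 1, 2011 (59 left).
Jul has 31 days: +31 → Aug 1, 2011 (28 left).
+28 → Aug 29, 2011.

August 29, 2011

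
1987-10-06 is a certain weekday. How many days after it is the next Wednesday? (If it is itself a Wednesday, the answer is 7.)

1

Oct 6, 1987 is a Tuesday.
From Tuesday to the next Wednesday is 1 day.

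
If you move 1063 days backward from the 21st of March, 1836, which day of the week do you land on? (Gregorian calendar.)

First find the weekday of Mar 21, 1836. Doomsday rule: the anchor day for the 1800s is Friday. For year 36: 36÷12 = 3 r 0, and 0÷4 = 0, so 3+0+0 = 3.
Friday + 3 ≡ Monday — that's 1836's doomsday.
In March the doomsday date is Mar 14.
Mar 21 is 7 days after Mar 14; 7 mod 7 = 0, so Monday + 0 = Monday.
1063 mod 7 = 6, so 1063 days before a Monday is Monday − 6 = Tuesday.

Tuesday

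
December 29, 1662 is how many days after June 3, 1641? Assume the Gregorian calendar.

Jun 3, 1641 → Jun 3, 1642: 365 days.
Jun 3, 1642 → Jun 3, 1643: 365 days.
Jun 3, 1643 → Jun 3, 1644: 366 days (Feb 29, 1644 is in that span).
Jun 3, 1644 → Jun 3, 1645: 365 days.
Jun 3, 1645 → Jun 3, 1646: 365 days.
Jun 3, 1646 → Jun 3, 1647: 365 days.
Jun 3, 1647 → Jun 3, 1648: 366 days (Feb 29, 1648 is in that span).
Jun 3, 1648 → Jun 3, 1649: 365 days.
Jun 3, 1649 → Jun 3, 1650: 365 days.
Jun 3, 1650 → Jun 3, 1651: 365 days.
Jun 3, 1651 → Jun 3, 1652: 366 days (Feb 29, 1652 is in that span).
Jun 3, 1652 → Jun 3, 1653: 365 days.
Jun 3, 1653 → Jun 3, 1654: 365 days.
Jun 3, 1654 → Jun 3, 1655: 365 days.
Jun 3, 1655 → Jun 3, 1656: 366 days (Feb 29, 1656 is in that span).
Jun 3, 1656 → Jun 3, 1657: 365 days.
Jun 3, 1657 → Jun 3, 1658: 365 days.
Jun 3, 1658 → Jun 3, 1659: 365 days.
Jun 3, 1659 → Jun 3, 1660: 366 days (Feb 29, 1660 is in that span).
Jun 3, 1660 → Jun 3, 1661: 365 days.
Jun 3, 1661 → Jun 3, 1662: 365 days.
Jun 3, 1662 → Jul 3, 1662: 30 days (June has 30).
Jul 3, 1662 → Aug 3, 1662: 31 days (July has 31).
Aug 3, 1662 → Sep 3, 1662: 31 days (August has 31).
Sep 3, 1662 → Oct 3, 1662: 30 days (September has 30).
Oct 3, 1662 → Nov 3, 1662: 31 days (October has 31).
Nov 3, 1662 → Dec 3, 1662: 30 days (November has 30).
Dec 3, 1662 → Dec 29, 1662: 26 days.
Total: 7879 days.

7879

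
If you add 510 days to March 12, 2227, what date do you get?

+366 (one year; includes Feb 29, 2228) → Mar 12, 2228 (144 left).
Mar has 31 days: +20 → Apr 1, 2228 (124 left).
Apr has 30 days: +30 → May 1, 2228 (94 left).
May has 31 days: +31 → Jun 1, 2228 (63 left).
Jun has 30 days: +30 → Jul 1, 2228 (33 left).
Jul has 31 days: +31 → Aug 1, 2228 (2 left).
+2 → Aug 3, 2228.

August 3, 2228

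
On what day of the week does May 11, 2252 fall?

Tuesday

Doomsday rule: the anchor day for the 2200s is Friday. For year 52: 52÷12 = 4 r 4, and 4÷4 = 1, so 4+4+1 = 9.
Friday + 9 ≡ Sunday — that's 2252's doomsday.
In May the doomsday date is May 9.
May 11 is 2 days after May 9; 2 mod 7 = 2, so Sunday + 2 = Tuesday.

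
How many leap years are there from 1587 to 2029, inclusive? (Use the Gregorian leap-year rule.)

108

Multiples of 4 in [1587,2029]: 111.
Of those, multiples of 100: 5 (not leap unless ÷400).
Multiples of 400: 2.
Leap years = 111 − 5 + 2 = 108.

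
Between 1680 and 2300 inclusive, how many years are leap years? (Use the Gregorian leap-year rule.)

150

Multiples of 4 in [1680,2300]: 156.
Of those, multiples of 100: 7 (not leap unless ÷400).
Multiples of 400: 1.
Leap years = 156 − 7 + 1 = 150.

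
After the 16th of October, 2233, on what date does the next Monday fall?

Oct 16, 2233 is a Wednesday.
From Wednesday to the next Monday is 5 days.
Oct 16, 2233 + 5 = Oct 21, 2233.

October 21, 2233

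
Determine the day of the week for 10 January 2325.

Saturday

Doomsday rule: the anchor day for the 2300s is Wednesday. For year 25: 25÷12 = 2 r 1, and 1÷4 = 0, so 2+1+0 = 3.
Wednesday + 3 ≡ Saturday — that's 2325's doomsday.
In January the doomsday date is Jan 3 (2325 is not a leap year).
Jan 10 is 7 days after Jan 3; 7 mod 7 = 0, so Saturday + 0 = Saturday.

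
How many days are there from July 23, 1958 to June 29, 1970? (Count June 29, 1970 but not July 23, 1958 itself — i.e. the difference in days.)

Jul 23, 1958 → Jul 23, 1959: 365 days.
Jul 23, 1959 → Jul 23, 1960: 366 days (Feb 29, 1960 is in that span).
Jul 23, 1960 → Jul 23, 1961: 365 days.
Jul 23, 1961 → Jul 23, 1962: 365 days.
Jul 23, 1962 → Jul 23, 1963: 365 days.
Jul 23, 1963 → Jul 23, 1964: 366 days (Feb 29, 1964 is in that span).
Jul 23, 1964 → Jul 23, 1965: 365 days.
Jul 23, 1965 → Jul 23, 1966: 365 days.
Jul 23, 1966 → Jul 23, 1967: 365 days.
Jul 23, 1967 → Jul 23, 1968: 366 days (Feb 29, 1968 is in that span).
Jul 23, 1968 → Jul 23, 1969: 365 days.
Jul 23, 1969 → Aug 23, 1969: 31 days (July has 31).
Aug 23, 1969 → Sep 23, 1969: 31 days (August has 31).
Sep 23, 1969 → Oct 23, 1969: 30 days (September has 30).
Oct 23, 1969 → Nov 23, 1969: 31 days (October has 31).
Nov 23, 1969 → Dec 23, 1969: 30 days (November has 30).
Dec 23, 1969 → Jan 23, 1970: 31 days (December has 31).
Jan 23, 1970 → Feb 23, 1970: 31 days (January has 31).
Feb 23, 1970 → Mar 23, 1970: 28 days (February has 28).
Mar 23, 1970 → Apr 23, 1970: 31 days (March has 31).
Apr 23, 1970 → May 23, 1970: 30 days (April has 30).
May 23, 1970 → Jun 23, 1970: 31 days (May has 31).
Jun 23, 1970 → Jun 29, 1970: 6 days.
Total: 4359 days.

4359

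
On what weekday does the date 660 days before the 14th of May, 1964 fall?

Tuesday

First find the weekday of May 14, 1964. Doomsday rule: the anchor day for the 1900s is Wednesday. For year 64: 64÷12 = 5 r 4, and 4÷4 = 1, so 5+4+1 = 10.
Wednesday + 10 ≡ Saturday — that's 1964's doomsday.
In May the doomsday date is May 9.
May 14 is 5 days after May 9; 5 mod 7 = 5, so Saturday + 5 = Thursday.
660 mod 7 = 2, so 660 days before a Thursday is Thursday − 2 = Tuesday.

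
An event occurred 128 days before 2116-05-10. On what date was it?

−10 → Apr 30, 2116 (end of Apr, 30 days; 118 left).
−30 → Mar 31, 2116 (end of Mar, 31 days; 88 left).
−31 → Feb 29, 2116 (end of Feb, 29 days; 57 left).
−29 → Jan 31, 2116 (end of Jan, 31 days; 28 left).
−28 → Jan 3, 2116.

January 3, 2116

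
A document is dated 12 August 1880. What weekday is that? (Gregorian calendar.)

Doomsday rule: the anchor day for the 1800s is Friday. For year 80: 80÷12 = 6 r 8, and 8÷4 = 2, so 6+8+2 = 16.
Friday + 16 ≡ Sunday — that's 1880's doomsday.
In August the doomsday date is Aug 8.
Aug 12 is 4 days after Aug 8; 4 mod 7 = 4, so Sunday + 4 = Thursday.

Thursday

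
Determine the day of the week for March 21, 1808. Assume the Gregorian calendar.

Monday

Doomsday rule: the anchor day for the 1800s is Friday. For year 08: 8÷12 = 0 r 8, and 8÷4 = 2, so 0+8+2 = 10.
Friday + 10 ≡ Monday — that's 1808's doomsday.
In March the doomsday date is Mar 14.
Mar 21 is 7 days after Mar 14; 7 mod 7 = 0, so Monday + 0 = Monday.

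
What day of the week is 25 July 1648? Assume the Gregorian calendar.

Doomsday rule: the anchor day for the 1600s is Tuesday. For year 48: 48÷12 = 4 r 0, and 0÷4 = 0, so 4+0+0 = 4.
Tuesday + 4 ≡ Saturday — that's 1648's doomsday.
In July the doomsday date is Jul 11.
Jul 25 is 14 days after Jul 11; 14 mod 7 = 0, so Saturday + 0 = Saturday.

Saturday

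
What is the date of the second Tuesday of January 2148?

January 1, 2148 is a Monday.
The first Tuesday is therefore January 2 (1 days later).
The second Tuesday is 2 + 1×7 = January 9.

January 9, 2148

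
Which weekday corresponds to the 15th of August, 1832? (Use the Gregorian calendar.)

Doomsday rule: the anchor day for the 1800s is Friday. For year 32: 32÷12 = 2 r 8, and 8÷4 = 2, so 2+8+2 = 12.
Friday + 12 ≡ Wednesday — that's 1832's doomsday.
In August the doomsday date is Aug 8.
Aug 15 is 7 days after Aug 8; 7 mod 7 = 0, so Wednesday + 0 = Wednesday.

Wednesday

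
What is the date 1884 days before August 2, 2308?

June 6, 2303

−366 (one year; includes Feb 29, 2308) → Aug 2, 2307 (1518 left).
−365 (one year) → Aug 2, 2306 (1153 left).
−365 (one year) → Aug 2, 2305 (788 left).
−365 (one year) → Aug 2, 2304 (423 left).
−366 (one year; includes Feb 29, 2304) → Aug 2, 2303 (57 left).
−2 → Jul 31, 2303 (end of Jul, 31 days; 55 left).
−31 → Jun 30, 2303 (end of Jun, 30 days; 24 left).
−24 → Jun 6, 2303.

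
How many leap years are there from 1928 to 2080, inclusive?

39

Multiples of 4 in [1928,2080]: 39.
Of those, multiples of 100: 1 (not leap unless ÷400).
Multiples of 400: 1.
Leap years = 39 − 1 + 1 = 39.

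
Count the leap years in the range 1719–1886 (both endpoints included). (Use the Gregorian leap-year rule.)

Multiples of 4 in [1719,1886]: 42.
Of those, multiples of 100: 1 (not leap unless ÷400).
Multiples of 400: 0.
Leap years = 42 − 1 + 0 = 41.

41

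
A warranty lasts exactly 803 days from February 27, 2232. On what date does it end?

May 10, 2234

+366 (one year; includes Feb 29, 2232) → Feb 27, 2233 (437 left).
+365 (one year) → Feb 27, 2234 (72 left).
Feb has 28 days: +2 → Mar 1, 2234 (70 left).
Mar has 31 days: +31 → Apr 1, 2234 (39 left).
Apr has 30 days: +30 → May 1, 2234 (9 left).
+9 → May 10, 2234.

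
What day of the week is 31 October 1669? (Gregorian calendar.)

Doomsday rule: the anchor day for the 1600s is Tuesday. For year 69: 69÷12 = 5 r 9, and 9÷4 = 2, so 5+9+2 = 16.
Tuesday + 16 ≡ Thursday — that's 1669's doomsday.
In October the doomsday date is Oct 10.
Oct 31 is 21 days after Oct 10; 21 mod 7 = 0, so Thursday + 0 = Thursday.

Thursday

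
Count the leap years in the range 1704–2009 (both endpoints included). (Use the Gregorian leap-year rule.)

Multiples of 4 in [1704,2009]: 77.
Of those, multiples of 100: 3 (not leap unless ÷400).
Multiples of 400: 1.
Leap years = 77 − 3 + 1 = 75.

75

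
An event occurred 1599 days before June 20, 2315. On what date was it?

−365 (one year) → Jun 20, 2314 (1234 left).
−365 (one year) → Jun 20, 2313 (869 left).
−365 (one year) → Jun 20, 2312 (504 left).
−366 (one year; includes Feb 29, 2312) → Jun 20, 2311 (138 left).
−20 → May 31, 2311 (end of May, 31 days; 118 left).
−31 → Apr 30, 2311 (end of Apr, 30 days; 87 left).
−30 → Mar 31, 2311 (end of Mar, 31 days; 57 left).
−31 → Feb 28, 2311 (end of Feb, 28 days; 26 left).
−26 → Feb 2, 2311.

February 2, 2311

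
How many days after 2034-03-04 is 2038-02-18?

Mar 4, 2034 → Mar 4, 2035: 365 days.
Mar 4, 2035 → Mar 4, 2036: 366 days (Feb 29, 2036 is in that span).
Mar 4, 2036 → Mar 4, 2037: 365 days.
Mar 4, 2037 → Apr 4, 2037: 31 days (March has 31).
Apr 4, 2037 → May 4, 2037: 30 days (April has 30).
May 4, 2037 → Jun 4, 2037: 31 days (May has 31).
Jun 4, 2037 → Jul 4, 2037: 30 days (June has 30).
Jul 4, 2037 → Aug 4, 2037: 31 days (July has 31).
Aug 4, 2037 → Sep 4, 2037: 31 days (August has 31).
Sep 4, 2037 → Oct 4, 2037: 30 days (September has 30).
Oct 4, 2037 → Nov 4, 2037: 31 days (October has 31).
Nov 4, 2037 → Dec 4, 2037: 30 days (November has 30).
Dec 4, 2037 → Jan 4, 2038: 31 days (December has 31).
Jan 4, 2038 → Feb 4, 2038: 31 days (January has 31).
Feb 4, 2038 → Feb 18, 2038: 14 days.
Total: 1447 days.

1447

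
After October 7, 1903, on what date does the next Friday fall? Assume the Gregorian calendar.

Oct 7, 1903 is a Wednesday.
From Wednesday to the next Friday is 2 days.
Oct 7, 1903 + 2 = Oct 9, 1903.

October 9, 1903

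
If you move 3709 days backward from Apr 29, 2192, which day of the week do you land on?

Apr 29, 2192 is a Sunday.
3709 mod 7 = 6, so 3709 days before a Sunday is Sunday − 6 = Monday.

Monday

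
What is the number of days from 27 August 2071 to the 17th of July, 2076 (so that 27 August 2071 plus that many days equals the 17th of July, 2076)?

1786

Aug 27, 2071 → Aug 27, 2072: 366 days (Feb 29, 2072 is in that span).
Aug 27, 2072 → Aug 27, 2073: 365 days.
Aug 27, 2073 → Aug 27, 2074: 365 days.
Aug 27, 2074 → Aug 27, 2075: 365 days.
Aug 27, 2075 → Sep 27, 2075: 31 days (August has 31).
Sep 27, 2075 → Oct 27, 2075: 30 days (September has 30).
Oct 27, 2075 → Nov 27, 2075: 31 days (October has 31).
Nov 27, 2075 → Dec 27, 2075: 30 days (November has 30).
Dec 27, 2075 → Jan 27, 2076: 31 days (December has 31).
Jan 27, 2076 → Feb 27, 2076: 31 days (January has 31).
Feb 27, 2076 → Mar 27, 2076: 29 days (February has 29).
Mar 27, 2076 → Apr 27, 2076: 31 days (March has 31).
Apr 27, 2076 → May 27, 2076: 30 days (April has 30).
May 27, 2076 → Jun 27, 2076: 31 days (May has 31).
Jun 27, 2076 → Jul 17, 2076: 20 days.
Total: 1786 days.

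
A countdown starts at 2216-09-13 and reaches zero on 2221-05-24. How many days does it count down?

1714

Sep 13, 2216 → Sep 13, 2217: 365 days.
Sep 13, 2217 → Sep 13, 2218: 365 days.
Sep 13, 2218 → Sep 13, 2219: 365 days.
Sep 13, 2219 → Sep 13, 2220: 366 days (Feb 29, 2220 is in that span).
Sep 13, 2220 → Oct 13, 2220: 30 days (September has 30).
Oct 13, 2220 → Nov 13, 2220: 31 days (October has 31).
Nov 13, 2220 → Dec 13, 2220: 30 days (November has 30).
Dec 13, 2220 → Jan 13, 2221: 31 days (December has 31).
Jan 13, 2221 → Feb 13, 2221: 31 days (January has 31).
Feb 13, 2221 → Mar 13, 2221: 28 days (February has 28).
Mar 13, 2221 → Apr 13, 2221: 31 days (March has 31).
Apr 13, 2221 → May 13, 2221: 30 days (April has 30).
May 13, 2221 → May 24, 2221: 11 days.
Total: 1714 days.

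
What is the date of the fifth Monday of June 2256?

June 1, 2256 is a Sunday.
The first Monday is therefore June 2 (1 days later).
The fifth Monday is 2 + 4×7 = June 30.

June 30, 2256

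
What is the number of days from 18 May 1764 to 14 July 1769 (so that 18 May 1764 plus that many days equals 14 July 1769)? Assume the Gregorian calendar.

May 18, 1764 → May 18, 1765: 365 days.
May 18, 1765 → May 18, 1766: 365 days.
May 18, 1766 → May 18, 1767: 365 days.
May 18, 1767 → May 18, 1768: 366 days (Feb 29, 1768 is in that span).
May 18, 1768 → May 18, 1769: 365 days.
May 18, 1769 → Jun 18, 1769: 31 days (May has 31).
Jun 18, 1769 → Jul 14, 1769: 26 days.
Total: 1883 days.

1883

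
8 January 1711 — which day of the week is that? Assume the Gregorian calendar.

Doomsday rule: the anchor day for the 1700s is Sunday. For year 11: 11÷12 = 0 r 11, and 11÷4 = 2, so 0+11+2 = 13.
Sunday + 13 ≡ Saturday — that's 1711's doomsday.
In January the doomsday date is Jan 3 (1711 is not a leap year).
Jan 8 is 5 days after Jan 3; 5 mod 7 = 5, so Saturday + 5 = Thursday.

Thursday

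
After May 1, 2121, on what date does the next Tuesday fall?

May 6, 2121

May 1, 2121 is a Thursday.
From Thursday to the next Tuesday is 5 days.
May 1, 2121 + 5 = May 6, 2121.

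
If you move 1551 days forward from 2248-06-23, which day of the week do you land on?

Tuesday

Jun 23, 2248 is a Friday.
1551 mod 7 = 4, so 1551 days after a Friday is Friday + 4 = Tuesday.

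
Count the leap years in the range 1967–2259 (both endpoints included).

Multiples of 4 in [1967,2259]: 73.
Of those, multiples of 100: 3 (not leap unless ÷400).
Multiples of 400: 1.
Leap years = 73 − 3 + 1 = 71.

71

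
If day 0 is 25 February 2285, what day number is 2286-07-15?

505

Feb 25, 2285 → Feb 25, 2286: 365 days.
Feb 25, 2286 → Mar 25, 2286: 28 days (February has 28).
Mar 25, 2286 → Apr 25, 2286: 31 days (March has 31).
Apr 25, 2286 → May 25, 2286: 30 days (April has 30).
May 25, 2286 → Jun 25, 2286: 31 days (May has 31).
Jun 25, 2286 → Jul 15, 2286: 20 days.
Total: 505 days.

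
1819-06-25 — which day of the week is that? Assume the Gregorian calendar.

Friday

Doomsday rule: the anchor day for the 1800s is Friday. For year 19: 19÷12 = 1 r 7, and 7÷4 = 1, so 1+7+1 = 9.
Friday + 9 ≡ Sunday — that's 1819's doomsday.
In June the doomsday date is Jun 6.
Jun 25 is 19 days after Jun 6; 19 mod 7 = 5, so Sunday + 5 = Friday.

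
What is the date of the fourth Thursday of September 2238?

September 1, 2238 is a Saturday.
The first Thursday is therefore September 6 (5 days later).
The fourth Thursday is 6 + 3×7 = September 27.

September 27, 2238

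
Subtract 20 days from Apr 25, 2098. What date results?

−20 → Apr 5, 2098.

April 5, 2098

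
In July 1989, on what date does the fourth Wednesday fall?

July 1, 1989 is a Saturday.
The first Wednesday is therefore July 5 (4 days later).
The fourth Wednesday is 5 + 3×7 = July 26.

July 26, 1989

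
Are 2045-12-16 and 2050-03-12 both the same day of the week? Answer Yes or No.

From Dec 16, 2045 to Mar 12, 2050 is 1547 days.
1547 mod 7 = 0, so they are the same weekday.
(Dec 16, 2045 is a Saturday; Mar 12, 2050 is a Saturday.)

Yes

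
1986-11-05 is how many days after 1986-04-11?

Apr 11, 1986 → May 11, 1986: 30 days (April has 30).
May 11, 1986 → Jun 11, 1986: 31 days (May has 31).
Jun 11, 1986 → Jul 11, 1986: 30 days (June has 30).
Jul 11, 1986 → Aug 11, 1986: 31 days (July has 31).
Aug 11, 1986 → Sep 11, 1986: 31 days (August has 31).
Sep 11, 1986 → Oct 11, 1986: 30 days (September has 30).
Oct 11, 1986 → Nov 5, 1986: 25 days.
Total: 208 days.

208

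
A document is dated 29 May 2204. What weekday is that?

Tuesday

Doomsday rule: the anchor day for the 2200s is Friday. For year 04: 4÷12 = 0 r 4, and 4÷4 = 1, so 0+4+1 = 5.
Friday + 5 ≡ Wednesday — that's 2204's doomsday.
In May the doomsday date is May 9.
May 29 is 20 days after May 9; 20 mod 7 = 6, so Wednesday + 6 = Tuesday.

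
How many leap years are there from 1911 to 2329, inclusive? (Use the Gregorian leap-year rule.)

102

Multiples of 4 in [1911,2329]: 105.
Of those, multiples of 100: 4 (not leap unless ÷400).
Multiples of 400: 1.
Leap years = 105 − 4 + 1 = 102.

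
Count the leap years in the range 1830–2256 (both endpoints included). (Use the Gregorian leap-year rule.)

Multiples of 4 in [1830,2256]: 107.
Of those, multiples of 100: 4 (not leap unless ÷400).
Multiples of 400: 1.
Leap years = 107 − 4 + 1 = 104.

104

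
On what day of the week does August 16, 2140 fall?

Doomsday rule: the anchor day for the 2100s is Sunday. For year 40: 40÷12 = 3 r 4, and 4÷4 = 1, so 3+4+1 = 8.
Sunday + 8 ≡ Monday — that's 2140's doomsday.
In August the doomsday date is Aug 8.
Aug 16 is 8 days after Aug 8; 8 mod 7 = 1, so Monday + 1 = Tuesday.

Tuesday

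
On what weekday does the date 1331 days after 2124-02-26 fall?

Sunday

Feb 26, 2124 is a Saturday.
1331 mod 7 = 1, so 1331 days after a Saturday is Saturday + 1 = Sunday.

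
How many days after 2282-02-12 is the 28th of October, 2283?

623

Feb 12, 2282 → Feb 12, 2283: 365 days.
Feb 12, 2283 → Mar 12, 2283: 28 days (February has 28).
Mar 12, 2283 → Apr 12, 2283: 31 days (March has 31).
Apr 12, 2283 → May 12, 2283: 30 days (April has 30).
May 12, 2283 → Jun 12, 2283: 31 days (May has 31).
Jun 12, 2283 → Jul 12, 2283: 30 days (June has 30).
Jul 12, 2283 → Aug 12, 2283: 31 days (July has 31).
Aug 12, 2283 → Sep 12, 2283: 31 days (August has 31).
Sep 12, 2283 → Oct 12, 2283: 30 days (September has 30).
Oct 12, 2283 → Oct 28, 2283: 16 days.
Total: 623 days.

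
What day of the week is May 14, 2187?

Monday

Doomsday rule: the anchor day for the 2100s is Sunday. For year 87: 87÷12 = 7 r 3, and 3÷4 = 0, so 7+3+0 = 10.
Sunday + 10 ≡ Wednesday — that's 2187's doomsday.
In May the doomsday date is May 9.
May 14 is 5 days after May 9; 5 mod 7 = 5, so Wednesday + 5 = Monday.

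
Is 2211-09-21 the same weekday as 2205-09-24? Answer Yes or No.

No

From Sep 24, 2205 to Sep 21, 2211 is 2188 days.
2188 mod 7 = 4, so they are different weekdays.
(Sep 24, 2205 is a Tuesday; Sep 21, 2211 is a Saturday.)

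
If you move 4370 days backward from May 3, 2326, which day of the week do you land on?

Saturday

First find the weekday of May 3, 2326. Doomsday rule: the anchor day for the 2300s is Wednesday. For year 26: 26÷12 = 2 r 2, and 2÷4 = 0, so 2+2+0 = 4.
Wednesday + 4 ≡ Sunday — that's 2326's doomsday.
In May the doomsday date is May 9.
May 3 is 6 days before May 9; 6 mod 7 = 6, so Sunday − 6 = Monday.
4370 mod 7 = 2, so 4370 days before a Monday is Monday − 2 = Saturday.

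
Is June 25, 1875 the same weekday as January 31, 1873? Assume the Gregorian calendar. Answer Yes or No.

Yes

From Jan 31, 1873 to Jun 25, 1875 is 875 days.
875 mod 7 = 0, so they are the same weekday.
(Jan 31, 1873 is a Friday; Jun 25, 1875 is a Friday.)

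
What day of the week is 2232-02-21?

January 1, 2232 is a Sunday.
Jan 1, 2232 → Feb 1, 2232: 31 days (January has 31).
Feb 1, 2232 → Feb 21, 2232: 20 days.
Total: 51 days.
51 mod 7 = 2, so Sunday + 2 = Tuesday.

Tuesday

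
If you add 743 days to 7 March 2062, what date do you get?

+365 (one year) → Mar 7, 2063 (378 left).
Mar has 31 days: +25 → Apr 1, 2063 (353 left).
Apr has 30 days: +30 → May 1, 2063 (323 left).
May has 31 days: +31 → Jun 1, 2063 (292 left).
Jun has 30 days: +30 → Jul 1, 2063 (262 left).
Jul has 31 days: +31 → Aug 1, 2063 (231 left).
Aug has 31 days: +31 → Sep 1, 2063 (200 left).
Sep has 30 days: +30 → Oct 1, 2063 (170 left).
Oct has 31 days: +31 → Nov 1, 2063 (139 left).
Nov has 30 days: +30 → Dec 1, 2063 (109 left).
Dec has 31 days: +31 → Jan 1, 2064 (78 left).
Jan has 31 days: +31 → Feb 1, 2064 (47 left).
Feb has 29 days: +29 → Mar 1, 2064 (18 left).
+18 → Mar 19, 2064.

March 19, 2064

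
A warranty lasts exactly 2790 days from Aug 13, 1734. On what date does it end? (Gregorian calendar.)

April 3, 1742

+365 (one year) → Aug 13, 1735 (2425 left).
+366 (one year; includes Feb 29, 1736) → Aug 13, 1736 (2059 left).
+365 (one year) → Aug 13, 1737 (1694 left).
+365 (one year) → Aug 13, 1738 (1329 left).
+365 (one year) → Aug 13, 1739 (964 left).
+366 (one year; includes Feb 29, 1740) → Aug 13, 1740 (598 left).
+365 (one year) → Aug 13, 1741 (233 left).
Aug has 31 days: +19 → Sep 1, 1741 (214 left).
Sep has 30 days: +30 → Oct 1, 1741 (184 left).
Oct has 31 days: +31 → Nov 1, 1741 (153 left).
Nov has 30 days: +30 → Dec 1, 1741 (123 left).
Dec has 31 days: +31 → Jan 1, 1742 (92 left).
Jan has 31 days: +31 → Feb 1, 1742 (61 left).
Feb has 28 days: +28 → Mar 1, 1742 (33 left).
Mar has 31 days: +31 → Apr 1, 1742 (2 left).
+2 → Apr 3, 1742.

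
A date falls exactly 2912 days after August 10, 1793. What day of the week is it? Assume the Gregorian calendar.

First find the weekday of Aug 10, 1793. Doomsday rule: the anchor day for the 1700s is Sunday. For year 93: 93÷12 = 7 r 9, and 9÷4 = 2, so 7+9+2 = 18.
Sunday + 18 ≡ Thursday — that's 1793's doomsday.
In August the doomsday date is Aug 8.
Aug 10 is 2 days after Aug 8; 2 mod 7 = 2, so Thursday + 2 = Saturday.
2912 mod 7 = 0, so 2912 days after a Saturday is Saturday + 0 = Saturday.

Saturday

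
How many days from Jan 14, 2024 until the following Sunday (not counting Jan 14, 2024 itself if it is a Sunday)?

Jan 14, 2024 is a Sunday.
From Sunday to the next Sunday is 7 days.

7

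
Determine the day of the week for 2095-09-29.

Doomsday rule: the anchor day for the 2000s is Tuesday. For year 95: 95÷12 = 7 r 11, and 11÷4 = 2, so 7+11+2 = 20.
Tuesday + 20 ≡ Monday — that's 2095's doomsday.
In September the doomsday date is Sep 5.
Sep 29 is 24 days after Sep 5; 24 mod 7 = 3, so Monday + 3 = Thursday.

Thursday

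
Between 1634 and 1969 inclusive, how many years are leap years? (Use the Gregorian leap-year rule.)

Multiples of 4 in [1634,1969]: 84.
Of those, multiples of 100: 3 (not leap unless ÷400).
Multiples of 400: 0.
Leap years = 84 − 3 + 0 = 81.

81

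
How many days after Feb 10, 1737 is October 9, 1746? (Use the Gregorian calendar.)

Feb 10, 1737 → Feb 10, 1738: 365 days.
Feb 10, 1738 → Feb 10, 1739: 365 days.
Feb 10, 1739 → Feb 10, 1740: 365 days.
Feb 10, 1740 → Feb 10, 1741: 366 days (Feb 29, 1740 is in that span).
Feb 10, 1741 → Feb 10, 1742: 365 days.
Feb 10, 1742 → Feb 10, 1743: 365 days.
Feb 10, 1743 → Feb 10, 1744: 365 days.
Feb 10, 1744 → Feb 10, 1745: 366 days (Feb 29, 1744 is in that span).
Feb 10, 1745 → Feb 10, 1746: 365 days.
Feb 10, 1746 → Mar 10, 1746: 28 days (February has 28).
Mar 10, 1746 → Apr 10, 1746: 31 days (March has 31).
Apr 10, 1746 → May 10, 1746: 30 days (April has 30).
May 10, 1746 → Jun 10, 1746: 31 days (May has 31).
Jun 10, 1746 → Jul 10, 1746: 30 days (June has 30).
Jul 10, 1746 → Aug 10, 1746: 31 days (July has 31).
Aug 10, 1746 → Sep 10, 1746: 31 days (August has 31).
Sep 10, 1746 → Oct 9, 1746: 29 days.
Total: 3528 days.

3528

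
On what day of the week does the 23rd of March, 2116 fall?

Monday

January 1, 2116 is a Wednesday.
Jan 1, 2116 → Feb 1, 2116: 31 days (January has 31).
Feb 1, 2116 → Mar 1, 2116: 29 days (February has 29).
Mar 1, 2116 → Mar 23, 2116: 22 days.
Total: 82 days.
82 mod 7 = 5, so Wednesday + 5 = Monday.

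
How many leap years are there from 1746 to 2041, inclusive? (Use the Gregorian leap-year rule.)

72

Multiples of 4 in [1746,2041]: 74.
Of those, multiples of 100: 3 (not leap unless ÷400).
Multiples of 400: 1.
Leap years = 74 − 3 + 1 = 72.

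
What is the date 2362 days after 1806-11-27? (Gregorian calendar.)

+365 (one year) → Nov 27, 1807 (1997 left).
+366 (one year; includes Feb 29, 1808) → Nov 27, 1808 (1631 left).
+365 (one year) → Nov 27, 1809 (1266 left).
+365 (one year) → Nov 27, 1810 (901 left).
+365 (one year) → Nov 27, 1811 (536 left).
+366 (one year; includes Feb 29, 1812) → Nov 27, 1812 (170 left).
Nov has 30 days: +4 → Dec 1, 1812 (166 left).
Dec has 31 days: +31 → Jan 1, 1813 (135 left).
Jan has 31 days: +31 → Feb 1, 1813 (104 left).
Feb has 28 days: +28 → Mar 1, 1813 (76 left).
Mar has 31 days: +31 → Apr 1, 1813 (45 left).
Apr has 30 days: +30 → May 1, 1813 (15 left).
+15 → May 16, 1813.

May 16, 1813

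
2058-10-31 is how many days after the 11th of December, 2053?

Dec 11, 2053 → Dec 11, 2054: 365 days.
Dec 11, 2054 → Dec 11, 2055: 365 days.
Dec 11, 2055 → Dec 11, 2056: 366 days (Feb 29, 2056 is in that span).
Dec 11, 2056 → Dec 11, 2057: 365 days.
Dec 11, 2057 → Jan 11, 2058: 31 days (December has 31).
Jan 11, 2058 → Feb 11, 2058: 31 days (January has 31).
Feb 11, 2058 → Mar 11, 2058: 28 days (February has 28).
Mar 11, 2058 → Apr 11, 2058: 31 days (March has 31).
Apr 11, 2058 → May 11, 2058: 30 days (April has 30).
May 11, 2058 → Jun 11, 2058: 31 days (May has 31).
Jun 11, 2058 → Jul 11, 2058: 30 days (June has 30).
Jul 11, 2058 → Aug 11, 2058: 31 days (July has 31).
Aug 11, 2058 → Sep 11, 2058: 31 days (August has 31).
Sep 11, 2058 → Oct 11, 2058: 30 days (September has 30).
Oct 11, 2058 → Oct 31, 2058: 20 days.
Total: 1785 days.

1785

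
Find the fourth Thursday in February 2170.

February 1, 2170 is a Thursday.
The first Thursday is therefore February 1 (same day).
The fourth Thursday is 1 + 3×7 = February 22.

February 22, 2170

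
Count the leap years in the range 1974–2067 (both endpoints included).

Multiples of 4 in [1974,2067]: 23.
Of those, multiples of 100: 1 (not leap unless ÷400).
Multiples of 400: 1.
Leap years = 23 − 1 + 1 = 23.

23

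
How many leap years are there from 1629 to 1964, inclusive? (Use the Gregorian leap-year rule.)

Multiples of 4 in [1629,1964]: 84.
Of those, multiples of 100: 3 (not leap unless ÷400).
Multiples of 400: 0.
Leap years = 84 − 3 + 0 = 81.

81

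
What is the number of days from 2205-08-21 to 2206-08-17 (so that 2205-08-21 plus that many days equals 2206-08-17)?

361

Aug 21, 2205 → Sep 21, 2205: 31 days (August has 31).
Sep 21, 2205 → Oct 21, 2205: 30 days (September has 30).
Oct 21, 2205 → Nov 21, 2205: 31 days (October has 31).
Nov 21, 2205 → Dec 21, 2205: 30 days (November has 30).
Dec 21, 2205 → Jan 21, 2206: 31 days (December has 31).
Jan 21, 2206 → Feb 21, 2206: 31 days (January has 31).
Feb 21, 2206 → Mar 21, 2206: 28 days (February has 28).
Mar 21, 2206 → Apr 21, 2206: 31 days (March has 31).
Apr 21, 2206 → May 21, 2206: 30 days (April has 30).
May 21, 2206 → Jun 21, 2206: 31 days (May has 31).
Jun 21, 2206 → Jul 21, 2206: 30 days (June has 30).
Jul 21, 2206 → Aug 17, 2206: 27 days.
Total: 361 days.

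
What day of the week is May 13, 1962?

Sunday

Doomsday rule: the anchor day for the 1900s is Wednesday. For year 62: 62÷12 = 5 r 2, and 2÷4 = 0, so 5+2+0 = 7.
Wednesday + 7 ≡ Wednesday — that's 1962's doomsday.
In May the doomsday date is May 9.
May 13 is 4 days after May 9; 4 mod 7 = 4, so Wednesday + 4 = Sunday.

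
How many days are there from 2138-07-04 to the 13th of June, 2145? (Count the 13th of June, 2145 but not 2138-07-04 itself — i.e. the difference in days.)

Jul 4, 2138 → Jul 4, 2139: 365 days.
Jul 4, 2139 → Jul 4, 2140: 366 days (Feb 29, 2140 is in that span).
Jul 4, 2140 → Jul 4, 2141: 365 days.
Jul 4, 2141 → Jul 4, 2142: 365 days.
Jul 4, 2142 → Jul 4, 2143: 365 days.
Jul 4, 2143 → Jul 4, 2144: 366 days (Feb 29, 2144 is in that span).
Jul 4, 2144 → Aug 4, 2144: 31 days (July has 31).
Aug 4, 2144 → Sep 4, 2144: 31 days (August has 31).
Sep 4, 2144 → Oct 4, 2144: 30 days (September has 30).
Oct 4, 2144 → Nov 4, 2144: 31 days (October has 31).
Nov 4, 2144 → Dec 4, 2144: 30 days (November has 30).
Dec 4, 2144 → Jan 4, 2145: 31 days (December has 31).
Jan 4, 2145 → Feb 4, 2145: 31 days (January has 31).
Feb 4, 2145 → Mar 4, 2145: 28 days (February has 28).
Mar 4, 2145 → Apr 4, 2145: 31 days (March has 31).
Apr 4, 2145 → May 4, 2145: 30 days (April has 30).
May 4, 2145 → Jun 4, 2145: 31 days (May has 31).
Jun 4, 2145 → Jun 13, 2145: 9 days.
Total: 2536 days.

2536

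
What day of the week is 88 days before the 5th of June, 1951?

First find the weekday of Jun 5, 1951. Doomsday rule: the anchor day for the 1900s is Wednesday. For year 51: 51÷12 = 4 r 3, and 3÷4 = 0, so 4+3+0 = 7.
Wednesday + 7 ≡ Wednesday — that's 1951's doomsday.
In June the doomsday date is Jun 6.
Jun 5 is 1 day before Jun 6; 1 mod 7 = 1, so Wednesday − 1 = Tuesday.
88 mod 7 = 4, so 88 days before a Tuesday is Tuesday − 4 = Friday.

Friday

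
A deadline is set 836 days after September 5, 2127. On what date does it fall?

+366 (one year; includes Feb 29, 2128) → Sep 5, 2128 (470 left).
+365 (one year) → Sep 5, 2129 (105 left).
Sep has 30 days: +26 → Oct 1, 2129 (79 left).
Oct has 31 days: +31 → Nov 1, 2129 (48 left).
Nov has 30 days: +30 → Dec 1, 2129 (18 left).
+18 → Dec 19, 2129.

December 19, 2129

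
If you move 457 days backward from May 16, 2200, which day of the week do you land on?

Wednesday

First find the weekday of May 16, 2200. Doomsday rule: the anchor day for the 2200s is Friday. For year 00: 0÷12 = 0 r 0, and 0÷4 = 0, so 0+0+0 = 0.
Friday + 0 ≡ Friday — that's 2200's doomsday.
In May the doomsday date is May 9.
May 16 is 7 days after May 9; 7 mod 7 = 0, so Friday + 0 = Friday.
457 mod 7 = 2, so 457 days before a Friday is Friday − 2 = Wednesday.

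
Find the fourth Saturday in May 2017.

May 1, 2017 is a Monday.
The first Saturday is therefore May 6 (5 days later).
The fourth Saturday is 6 + 3×7 = May 27.

May 27, 2017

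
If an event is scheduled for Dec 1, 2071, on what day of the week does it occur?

Tuesday

Doomsday rule: the anchor day for the 2000s is Tuesday. For year 71: 71÷12 = 5 r 11, and 11÷4 = 2, so 5+11+2 = 18.
Tuesday + 18 ≡ Saturday — that's 2071's doomsday.
In December the doomsday date is Dec 12.
Dec 1 is 11 days before Dec 12; 11 mod 7 = 4, so Saturday − 4 = Tuesday.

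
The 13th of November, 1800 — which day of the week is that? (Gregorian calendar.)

January 1, 1800 is a Wednesday.
Jan 1, 1800 → Feb 1, 1800: 31 days (January has 31).
Feb 1, 1800 → Mar 1, 1800: 28 days (February has 28).
Mar 1, 1800 → Apr 1, 1800: 31 days (March has 31).
Apr 1, 1800 → May 1, 1800: 30 days (April has 30).
May 1, 1800 → Jun 1, 1800: 31 days (May has 31).
Jun 1, 1800 → Jul 1, 1800: 30 days (June has 30).
Jul 1, 1800 → Aug 1, 1800: 31 days (July has 31).
Aug 1, 1800 → Sep 1, 1800: 31 days (August has 31).
Sep 1, 1800 → Oct 1, 1800: 30 days (September has 30).
Oct 1, 1800 → Nov 1, 1800: 31 days (October has 31).
Nov 1, 1800 → Nov 13, 1800: 12 days.
Total: 316 days.
316 mod 7 = 1, so Wednesday + 1 = Thursday.

Thursday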